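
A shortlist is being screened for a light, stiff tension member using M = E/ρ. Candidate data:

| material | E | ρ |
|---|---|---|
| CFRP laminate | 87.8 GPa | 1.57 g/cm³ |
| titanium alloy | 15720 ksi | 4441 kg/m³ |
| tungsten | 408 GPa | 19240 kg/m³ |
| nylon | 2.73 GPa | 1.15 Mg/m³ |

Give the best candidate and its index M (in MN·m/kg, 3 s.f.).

Convert each candidate to consistent units, then evaluate M:
  CFRP laminate: E = 87.80 GPa, ρ = 1570 kg/m³
  titanium alloy: E = 108.4 GPa, ρ = 4441 kg/m³
  tungsten: E = 408.0 GPa, ρ = 19240 kg/m³
  nylon: E = 2.730 GPa, ρ = 1150 kg/m³
  CFRP laminate: M = 55.9 MN·m/kg
  titanium alloy: M = 24.4 MN·m/kg
  tungsten: M = 21.2 MN·m/kg
  nylon: M = 2.37 MN·m/kg
CFRP laminate has the largest M.

CFRP laminate, M = 55.9 MN·m/kg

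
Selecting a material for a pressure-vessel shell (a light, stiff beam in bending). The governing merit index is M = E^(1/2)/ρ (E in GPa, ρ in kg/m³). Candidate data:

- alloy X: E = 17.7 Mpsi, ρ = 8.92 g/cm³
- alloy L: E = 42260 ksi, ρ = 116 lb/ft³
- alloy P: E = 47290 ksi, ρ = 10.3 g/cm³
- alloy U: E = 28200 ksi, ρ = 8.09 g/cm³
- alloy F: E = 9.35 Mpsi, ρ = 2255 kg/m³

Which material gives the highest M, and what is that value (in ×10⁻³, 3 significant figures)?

In SI units:
  alloy X: E = 122.0 GPa, ρ = 8920 kg/m³
  alloy L: E = 291.4 GPa, ρ = 1858 kg/m³
  alloy P: E = 326.1 GPa, ρ = 10300 kg/m³
  alloy U: E = 194.4 GPa, ρ = 8090 kg/m³
  alloy F: E = 64.47 GPa, ρ = 2255 kg/m³
  alloy L: M = 9.19×10⁻³
  alloy F: M = 3.56×10⁻³
  alloy P: M = 1.75×10⁻³
  alloy U: M = 1.72×10⁻³
  alloy X: M = 1.24×10⁻³
Alloy L ranks first.

alloy L, M = 9.19×10⁻³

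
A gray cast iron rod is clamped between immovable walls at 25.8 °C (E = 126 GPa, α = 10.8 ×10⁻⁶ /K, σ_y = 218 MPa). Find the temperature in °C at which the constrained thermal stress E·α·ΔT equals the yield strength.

E·α·ΔT = 218.0 MPa ⇒ ΔT = 218.0 / (126.0×10³ × 10.8×10⁻⁶) = 160.2 K.
T = 25.8 + 160.2 = 186.0 °C.

186 °C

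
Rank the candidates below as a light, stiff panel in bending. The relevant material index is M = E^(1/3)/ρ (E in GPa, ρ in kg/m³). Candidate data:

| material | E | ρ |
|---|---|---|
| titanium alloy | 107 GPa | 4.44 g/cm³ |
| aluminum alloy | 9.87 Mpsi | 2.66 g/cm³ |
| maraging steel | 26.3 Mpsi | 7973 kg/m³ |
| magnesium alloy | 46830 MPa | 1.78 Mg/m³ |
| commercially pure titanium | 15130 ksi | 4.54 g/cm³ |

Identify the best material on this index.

Convert each candidate to consistent units, then evaluate M:
  titanium alloy: E = 107.0 GPa, ρ = 4440 kg/m³
  aluminum alloy: E = 68.05 GPa, ρ = 2660 kg/m³
  maraging steel: E = 181.3 GPa, ρ = 7973 kg/m³
  magnesium alloy: E = 46.83 GPa, ρ = 1780 kg/m³
  commercially pure titanium: E = 104.3 GPa, ρ = 4540 kg/m³
  magnesium alloy: M = 2.02×10⁻³
  aluminum alloy: M = 1.53×10⁻³
  titanium alloy: M = 1.07×10⁻³
  commercially pure titanium: M = 1.04×10⁻³
  maraging steel: M = 0.710×10⁻³
Magnesium alloy ranks first.

magnesium alloy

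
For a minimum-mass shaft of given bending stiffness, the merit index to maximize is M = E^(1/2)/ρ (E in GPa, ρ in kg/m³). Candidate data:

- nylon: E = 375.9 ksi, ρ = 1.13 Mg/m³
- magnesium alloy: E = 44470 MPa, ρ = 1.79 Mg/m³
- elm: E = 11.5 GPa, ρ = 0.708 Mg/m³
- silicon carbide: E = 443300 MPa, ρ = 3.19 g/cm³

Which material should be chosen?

silicon carbide

In SI units:
  nylon: E = 2.592 GPa, ρ = 1130 kg/m³
  magnesium alloy: E = 44.47 GPa, ρ = 1790 kg/m³
  elm: E = 11.50 GPa, ρ = 708.0 kg/m³
  silicon carbide: E = 443.3 GPa, ρ = 3190 kg/m³
  silicon carbide: M = 6.60×10⁻³
  elm: M = 4.79×10⁻³
  magnesium alloy: M = 3.73×10⁻³
  nylon: M = 1.42×10⁻³
Silicon carbide ranks first.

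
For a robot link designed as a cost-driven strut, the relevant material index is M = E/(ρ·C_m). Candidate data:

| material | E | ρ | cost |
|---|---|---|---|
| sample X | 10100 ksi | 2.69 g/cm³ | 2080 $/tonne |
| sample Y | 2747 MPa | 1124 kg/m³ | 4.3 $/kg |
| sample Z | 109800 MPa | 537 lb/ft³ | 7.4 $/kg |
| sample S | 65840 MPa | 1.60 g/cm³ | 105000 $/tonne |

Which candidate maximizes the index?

In SI units:
  sample X: E = 69.64 GPa, ρ = 2690 kg/m³, cost = 2.080 $/kg
  sample Y: E = 2.747 GPa, ρ = 1124 kg/m³, cost = 4.300 $/kg
  sample Z: E = 109.8 GPa, ρ = 8602 kg/m³, cost = 7.400 $/kg
  sample S: E = 65.84 GPa, ρ = 1600 kg/m³, cost = 105.0 $/kg
  sample X: M = 12.4 MN·m per $
  sample Z: M = 1.72 MN·m per $
  sample Y: M = 0.568 MN·m per $
  sample S: M = 0.392 MN·m per $
Sample X has the largest M.

sample X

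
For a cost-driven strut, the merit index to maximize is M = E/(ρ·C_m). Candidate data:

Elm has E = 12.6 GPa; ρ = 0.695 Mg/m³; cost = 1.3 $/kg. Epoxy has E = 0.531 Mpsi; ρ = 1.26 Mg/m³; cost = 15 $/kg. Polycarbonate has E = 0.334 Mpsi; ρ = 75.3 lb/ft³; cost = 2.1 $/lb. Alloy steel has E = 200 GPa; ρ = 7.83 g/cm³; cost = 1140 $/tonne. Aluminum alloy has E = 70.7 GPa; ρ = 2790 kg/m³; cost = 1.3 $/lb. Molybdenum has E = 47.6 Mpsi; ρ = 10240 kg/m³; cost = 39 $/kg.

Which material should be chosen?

alloy steel

After converting to SI:
  elm: E = 12.60 GPa, ρ = 695.0 kg/m³, cost = 1.300 $/kg
  epoxy: E = 3.661 GPa, ρ = 1260 kg/m³, cost = 15.00 $/kg
  polycarbonate: E = 2.303 GPa, ρ = 1206 kg/m³, cost = 4.630 $/kg
  alloy steel: E = 200.0 GPa, ρ = 7830 kg/m³, cost = 1.140 $/kg
  aluminum alloy: E = 70.70 GPa, ρ = 2790 kg/m³, cost = 2.866 $/kg
  molybdenum: E = 328.2 GPa, ρ = 10240 kg/m³, cost = 39.00 $/kg
  alloy steel: M = 22.4 MN·m per $
  elm: M = 13.9 MN·m per $
  aluminum alloy: M = 8.84 MN·m per $
  molybdenum: M = 0.822 MN·m per $
  polycarbonate: M = 0.412 MN·m per $
  epoxy: M = 0.194 MN·m per $
Alloy steel ranks first.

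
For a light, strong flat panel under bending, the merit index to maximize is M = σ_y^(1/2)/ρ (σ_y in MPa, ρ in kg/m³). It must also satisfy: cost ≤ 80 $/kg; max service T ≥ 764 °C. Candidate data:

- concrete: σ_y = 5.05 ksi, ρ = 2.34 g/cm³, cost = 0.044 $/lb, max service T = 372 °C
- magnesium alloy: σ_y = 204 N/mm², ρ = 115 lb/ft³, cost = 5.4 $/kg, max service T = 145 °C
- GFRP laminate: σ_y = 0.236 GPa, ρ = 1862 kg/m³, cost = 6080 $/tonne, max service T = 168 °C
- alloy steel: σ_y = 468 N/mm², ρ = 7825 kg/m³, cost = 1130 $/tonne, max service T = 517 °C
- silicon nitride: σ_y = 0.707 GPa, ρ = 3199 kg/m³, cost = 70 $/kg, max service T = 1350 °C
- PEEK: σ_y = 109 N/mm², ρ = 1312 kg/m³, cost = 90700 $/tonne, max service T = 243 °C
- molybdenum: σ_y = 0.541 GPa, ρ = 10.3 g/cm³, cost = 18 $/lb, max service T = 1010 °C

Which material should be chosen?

silicon nitride

Screen on constraints: cost ≤ 80 $/kg; max service T ≥ 764 °C. Survivors: silicon nitride, molybdenum.
Normalizing units and computing the index:
  silicon nitride: σ_y = 707.0 MPa, ρ = 3199 kg/m³
  molybdenum: σ_y = 541.0 MPa, ρ = 10300 kg/m³
  silicon nitride: M = 8.31×10⁻³
  molybdenum: M = 2.26×10⁻³
Silicon nitride ranks first.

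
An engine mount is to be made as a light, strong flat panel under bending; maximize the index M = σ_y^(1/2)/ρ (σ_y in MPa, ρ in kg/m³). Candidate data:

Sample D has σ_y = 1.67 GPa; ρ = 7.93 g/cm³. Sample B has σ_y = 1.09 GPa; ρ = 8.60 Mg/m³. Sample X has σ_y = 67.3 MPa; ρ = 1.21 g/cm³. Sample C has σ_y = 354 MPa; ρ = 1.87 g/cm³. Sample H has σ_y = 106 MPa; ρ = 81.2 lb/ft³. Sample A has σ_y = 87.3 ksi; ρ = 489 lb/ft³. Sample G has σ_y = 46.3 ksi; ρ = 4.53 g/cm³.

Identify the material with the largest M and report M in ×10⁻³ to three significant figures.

sample C, M = 10.1×10⁻³

Convert each candidate to consistent units, then evaluate M:
  sample D: σ_y = 1670 MPa, ρ = 7930 kg/m³
  sample B: σ_y = 1090 MPa, ρ = 8600 kg/m³
  sample X: σ_y = 67.30 MPa, ρ = 1210 kg/m³
  sample C: σ_y = 354.0 MPa, ρ = 1870 kg/m³
  sample H: σ_y = 106.0 MPa, ρ = 1301 kg/m³
  sample A: σ_y = 601.9 MPa, ρ = 7833 kg/m³
  sample G: σ_y = 319.2 MPa, ρ = 4530 kg/m³
  sample C: M = 10.1×10⁻³
  sample H: M = 7.92×10⁻³
  sample X: M = 6.78×10⁻³
  sample D: M = 5.15×10⁻³
  sample G: M = 3.94×10⁻³
  sample B: M = 3.84×10⁻³
  sample A: M = 3.13×10⁻³
Sample C has the largest M.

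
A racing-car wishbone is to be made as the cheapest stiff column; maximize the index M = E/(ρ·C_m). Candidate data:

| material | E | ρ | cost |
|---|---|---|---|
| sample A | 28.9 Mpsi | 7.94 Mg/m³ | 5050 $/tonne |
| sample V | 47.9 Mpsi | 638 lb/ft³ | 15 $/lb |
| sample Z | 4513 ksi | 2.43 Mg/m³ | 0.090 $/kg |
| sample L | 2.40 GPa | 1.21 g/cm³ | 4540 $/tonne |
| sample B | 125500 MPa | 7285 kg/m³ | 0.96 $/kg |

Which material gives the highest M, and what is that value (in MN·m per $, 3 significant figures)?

After converting to SI:
  sample A: E = 199.3 GPa, ρ = 7940 kg/m³, cost = 5.050 $/kg
  sample V: E = 330.3 GPa, ρ = 10220 kg/m³, cost = 33.07 $/kg
  sample Z: E = 31.12 GPa, ρ = 2430 kg/m³, cost = 0.09000 $/kg
  sample L: E = 2.400 GPa, ρ = 1210 kg/m³, cost = 4.540 $/kg
  sample B: E = 125.5 GPa, ρ = 7285 kg/m³, cost = 0.9600 $/kg
  sample Z: M = 142 MN·m per $
  sample B: M = 17.9 MN·m per $
  sample A: M = 4.97 MN·m per $
  sample V: M = 0.977 MN·m per $
  sample L: M = 0.437 MN·m per $
The maximum is for sample Z.

sample Z, M = 142 MN·m per $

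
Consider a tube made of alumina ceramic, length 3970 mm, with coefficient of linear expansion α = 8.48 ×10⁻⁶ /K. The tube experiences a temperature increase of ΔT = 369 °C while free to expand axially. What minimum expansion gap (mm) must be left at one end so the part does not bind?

12.4 mm

ΔL = α·L₀·ΔT = 8.48×10⁻⁶ × 3970 mm × 369.0 K = 12.4 mm.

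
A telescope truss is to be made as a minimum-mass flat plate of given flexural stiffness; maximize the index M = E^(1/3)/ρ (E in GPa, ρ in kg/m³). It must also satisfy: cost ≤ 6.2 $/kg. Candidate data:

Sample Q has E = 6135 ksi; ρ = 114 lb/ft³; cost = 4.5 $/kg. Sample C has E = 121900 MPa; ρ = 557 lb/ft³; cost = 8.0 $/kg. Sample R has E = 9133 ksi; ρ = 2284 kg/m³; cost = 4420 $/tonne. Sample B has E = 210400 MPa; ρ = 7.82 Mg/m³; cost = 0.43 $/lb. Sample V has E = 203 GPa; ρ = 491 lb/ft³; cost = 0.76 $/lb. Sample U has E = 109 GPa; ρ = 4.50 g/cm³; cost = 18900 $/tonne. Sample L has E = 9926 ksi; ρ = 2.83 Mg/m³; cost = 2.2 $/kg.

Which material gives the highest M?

Screen on constraints: cost ≤ 6.2 $/kg. Survivors: sample Q, sample R, sample B, sample V, sample L.
In SI units:
  sample Q: E = 42.30 GPa, ρ = 1826 kg/m³
  sample R: E = 62.97 GPa, ρ = 2284 kg/m³
  sample B: E = 210.4 GPa, ρ = 7820 kg/m³
  sample V: E = 203.0 GPa, ρ = 7865 kg/m³
  sample L: E = 68.44 GPa, ρ = 2830 kg/m³
  sample Q: M = 1.91×10⁻³
  sample R: M = 1.74×10⁻³
  sample L: M = 1.45×10⁻³
  sample B: M = 0.761×10⁻³
  sample V: M = 0.747×10⁻³
Sample Q ranks first.

sample Q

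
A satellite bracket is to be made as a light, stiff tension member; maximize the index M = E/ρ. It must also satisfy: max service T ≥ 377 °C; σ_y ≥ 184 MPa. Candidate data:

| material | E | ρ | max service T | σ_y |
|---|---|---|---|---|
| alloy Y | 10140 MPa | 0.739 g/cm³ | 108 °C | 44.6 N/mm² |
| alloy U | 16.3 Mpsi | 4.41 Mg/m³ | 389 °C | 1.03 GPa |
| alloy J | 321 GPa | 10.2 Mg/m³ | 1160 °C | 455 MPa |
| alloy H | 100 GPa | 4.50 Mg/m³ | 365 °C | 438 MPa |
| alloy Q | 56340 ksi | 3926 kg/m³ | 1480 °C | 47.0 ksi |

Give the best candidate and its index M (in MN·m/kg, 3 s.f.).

Screen on constraints: max service T ≥ 377 °C; σ_y ≥ 184 MPa. Survivors: alloy U, alloy J, alloy Q.
Convert each candidate to consistent units, then evaluate M:
  alloy U: E = 112.4 GPa, ρ = 4410 kg/m³
  alloy J: E = 321.0 GPa, ρ = 10200 kg/m³
  alloy Q: E = 388.5 GPa, ρ = 3926 kg/m³
  alloy Q: M = 98.9 MN·m/kg
  alloy J: M = 31.5 MN·m/kg
  alloy U: M = 25.5 MN·m/kg
The maximum is for alloy Q.

alloy Q, M = 98.9 MN·m/kg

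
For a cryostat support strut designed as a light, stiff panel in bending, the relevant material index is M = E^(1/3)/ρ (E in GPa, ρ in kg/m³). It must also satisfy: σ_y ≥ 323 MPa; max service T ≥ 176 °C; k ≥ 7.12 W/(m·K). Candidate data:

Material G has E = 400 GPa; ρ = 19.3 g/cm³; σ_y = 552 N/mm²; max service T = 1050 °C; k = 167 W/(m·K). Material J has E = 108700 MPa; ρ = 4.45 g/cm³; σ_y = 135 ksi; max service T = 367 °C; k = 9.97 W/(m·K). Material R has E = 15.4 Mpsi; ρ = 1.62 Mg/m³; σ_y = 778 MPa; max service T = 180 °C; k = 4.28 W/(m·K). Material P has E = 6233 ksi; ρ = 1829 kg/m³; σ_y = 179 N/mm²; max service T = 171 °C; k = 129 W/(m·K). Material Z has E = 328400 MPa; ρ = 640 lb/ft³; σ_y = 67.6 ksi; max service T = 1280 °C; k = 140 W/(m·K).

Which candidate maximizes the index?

Screen on constraints: σ_y ≥ 323 MPa; max service T ≥ 176 °C; k ≥ 7.12 W/(m·K). Survivors: material G, material J, material Z.
Putting every candidate on a common basis:
  material G: E = 400.0 GPa, ρ = 19300 kg/m³
  material J: E = 108.7 GPa, ρ = 4450 kg/m³
  material Z: E = 328.4 GPa, ρ = 10250 kg/m³
  material J: M = 1.07×10⁻³
  material Z: M = 0.673×10⁻³
  material G: M = 0.382×10⁻³
The maximum is for material J.

material J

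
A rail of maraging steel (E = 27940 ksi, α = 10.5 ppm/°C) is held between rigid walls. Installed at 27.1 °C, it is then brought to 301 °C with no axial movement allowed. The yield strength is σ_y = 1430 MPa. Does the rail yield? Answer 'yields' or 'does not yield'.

does not yield

E = 27940 ksi = 192.6 GPa.
ΔT = 273.9 K. Constrained thermal stress σ = E·α·ΔT = 192.6×10³ MPa × 10.5×10⁻⁶ × 273.9 = 554 MPa (compressive).
Compare to σ_y = 1430 MPa: σ < σ_y, so it does not yield.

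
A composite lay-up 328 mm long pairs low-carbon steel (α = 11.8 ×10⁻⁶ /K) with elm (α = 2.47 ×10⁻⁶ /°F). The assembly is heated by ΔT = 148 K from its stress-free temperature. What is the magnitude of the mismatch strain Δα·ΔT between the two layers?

1.09×10⁻³

elm: α = 2.47×10⁻⁶/°F × 9/5 = 4.45×10⁻⁶/K.
Δα = |11.8 − 4.45|×10⁻⁶/K = 7.35×10⁻⁶/K.
Mismatch strain = Δα·ΔT = 7.35×10⁻⁶ × 148.0 = 1.09×10⁻³.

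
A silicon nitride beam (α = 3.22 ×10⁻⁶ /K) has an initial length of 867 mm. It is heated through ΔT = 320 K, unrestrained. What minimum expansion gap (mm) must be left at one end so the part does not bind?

0.893 mm

ΔL = α·L₀·ΔT = 3.22×10⁻⁶ × 867 mm × 320.0 K = 0.893 mm.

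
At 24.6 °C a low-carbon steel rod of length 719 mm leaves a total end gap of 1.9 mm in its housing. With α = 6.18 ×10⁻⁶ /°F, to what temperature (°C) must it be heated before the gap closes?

α = 6.18×10⁻⁶/°F × 9/5 = 11.1×10⁻⁶/K.
α·L₀·ΔT = 1.9 mm ⇒ ΔT = 1.9 / (11.1×10⁻⁶ × 719.0) = 237.6 K.
T = 24.6 + 237.6 = 262.2 °C.

262 °C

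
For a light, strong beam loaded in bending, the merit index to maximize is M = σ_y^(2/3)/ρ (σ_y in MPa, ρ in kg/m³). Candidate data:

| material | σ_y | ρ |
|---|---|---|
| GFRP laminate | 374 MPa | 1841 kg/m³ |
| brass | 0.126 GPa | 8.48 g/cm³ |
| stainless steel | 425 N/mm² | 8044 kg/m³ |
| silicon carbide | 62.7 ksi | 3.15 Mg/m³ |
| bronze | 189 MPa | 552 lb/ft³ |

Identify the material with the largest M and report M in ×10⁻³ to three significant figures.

In SI units:
  GFRP laminate: σ_y = 374.0 MPa, ρ = 1841 kg/m³
  brass: σ_y = 126.0 MPa, ρ = 8480 kg/m³
  stainless steel: σ_y = 425.0 MPa, ρ = 8044 kg/m³
  silicon carbide: σ_y = 432.3 MPa, ρ = 3150 kg/m³
  bronze: σ_y = 189.0 MPa, ρ = 8842 kg/m³
  GFRP laminate: M = 28.2×10⁻³
  silicon carbide: M = 18.2×10⁻³
  stainless steel: M = 7.03×10⁻³
  bronze: M = 3.72×10⁻³
  brass: M = 2.96×10⁻³
GFRP laminate ranks first.

GFRP laminate, M = 28.2×10⁻³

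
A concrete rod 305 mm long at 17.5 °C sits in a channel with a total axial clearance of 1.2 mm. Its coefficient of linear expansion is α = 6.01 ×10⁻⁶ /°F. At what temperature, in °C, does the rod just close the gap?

α = 6.01×10⁻⁶/°F × 9/5 = 10.8×10⁻⁶/K.
α·L₀·ΔT = 1.2 mm ⇒ ΔT = 1.2 / (10.8×10⁻⁶ × 305.0) = 363.7 K.
T = 17.5 + 363.7 = 381.2 °C.

381 °C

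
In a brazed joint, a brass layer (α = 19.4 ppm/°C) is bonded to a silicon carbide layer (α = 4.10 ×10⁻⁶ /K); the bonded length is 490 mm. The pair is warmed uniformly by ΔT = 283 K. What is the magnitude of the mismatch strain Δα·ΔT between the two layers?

Δα = |19.4 − 4.10|×10⁻⁶/K = 15.3×10⁻⁶/K.
Mismatch strain = Δα·ΔT = 15.3×10⁻⁶ × 283.0 = 4.33×10⁻³.

4.33×10⁻³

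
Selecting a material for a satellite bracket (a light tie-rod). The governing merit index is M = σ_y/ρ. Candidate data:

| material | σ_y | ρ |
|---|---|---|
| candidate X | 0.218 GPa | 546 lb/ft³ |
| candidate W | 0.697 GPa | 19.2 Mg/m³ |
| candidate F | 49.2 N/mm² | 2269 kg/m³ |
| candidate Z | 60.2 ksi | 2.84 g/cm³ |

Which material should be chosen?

candidate Z

After converting to SI:
  candidate X: σ_y = 218.0 MPa, ρ = 8746 kg/m³
  candidate W: σ_y = 697.0 MPa, ρ = 19200 kg/m³
  candidate F: σ_y = 49.20 MPa, ρ = 2269 kg/m³
  candidate Z: σ_y = 415.1 MPa, ρ = 2840 kg/m³
  candidate Z: M = 146 kN·m/kg
  candidate W: M = 36.3 kN·m/kg
  candidate X: M = 24.9 kN·m/kg
  candidate F: M = 21.7 kN·m/kg
Highest index: candidate Z.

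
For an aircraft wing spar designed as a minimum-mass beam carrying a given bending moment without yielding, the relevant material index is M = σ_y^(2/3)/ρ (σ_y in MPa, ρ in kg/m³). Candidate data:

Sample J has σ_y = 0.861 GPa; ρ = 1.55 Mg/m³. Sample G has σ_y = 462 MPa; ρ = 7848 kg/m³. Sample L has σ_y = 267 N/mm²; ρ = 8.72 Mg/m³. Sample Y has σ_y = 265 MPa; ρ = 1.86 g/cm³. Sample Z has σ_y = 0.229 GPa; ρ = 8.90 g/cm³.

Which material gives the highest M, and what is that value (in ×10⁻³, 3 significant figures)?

sample J, M = 58.4×10⁻³

Normalizing units and computing the index:
  sample J: σ_y = 861.0 MPa, ρ = 1550 kg/m³
  sample G: σ_y = 462.0 MPa, ρ = 7848 kg/m³
  sample L: σ_y = 267.0 MPa, ρ = 8720 kg/m³
  sample Y: σ_y = 265.0 MPa, ρ = 1860 kg/m³
  sample Z: σ_y = 229.0 MPa, ρ = 8900 kg/m³
  sample J: M = 58.4×10⁻³
  sample Y: M = 22.2×10⁻³
  sample G: M = 7.61×10⁻³
  sample L: M = 4.76×10⁻³
  sample Z: M = 4.21×10⁻³
Sample J ranks first.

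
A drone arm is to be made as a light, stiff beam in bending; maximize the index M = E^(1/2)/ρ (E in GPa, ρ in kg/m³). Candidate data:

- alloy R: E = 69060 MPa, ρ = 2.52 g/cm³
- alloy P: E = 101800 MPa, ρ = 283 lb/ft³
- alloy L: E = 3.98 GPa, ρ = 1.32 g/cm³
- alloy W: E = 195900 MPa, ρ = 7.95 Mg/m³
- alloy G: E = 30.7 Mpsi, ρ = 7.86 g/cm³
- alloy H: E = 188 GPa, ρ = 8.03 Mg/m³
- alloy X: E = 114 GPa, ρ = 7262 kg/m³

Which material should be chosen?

alloy R

In SI units:
  alloy R: E = 69.06 GPa, ρ = 2520 kg/m³
  alloy P: E = 101.8 GPa, ρ = 4533 kg/m³
  alloy L: E = 3.980 GPa, ρ = 1320 kg/m³
  alloy W: E = 195.9 GPa, ρ = 7950 kg/m³
  alloy G: E = 211.7 GPa, ρ = 7860 kg/m³
  alloy H: E = 188.0 GPa, ρ = 8030 kg/m³
  alloy X: E = 114.0 GPa, ρ = 7262 kg/m³
  alloy R: M = 3.30×10⁻³
  alloy P: M = 2.23×10⁻³
  alloy G: M = 1.85×10⁻³
  alloy W: M = 1.76×10⁻³
  alloy H: M = 1.71×10⁻³
  alloy L: M = 1.51×10⁻³
  alloy X: M = 1.47×10⁻³
Alloy R has the largest M.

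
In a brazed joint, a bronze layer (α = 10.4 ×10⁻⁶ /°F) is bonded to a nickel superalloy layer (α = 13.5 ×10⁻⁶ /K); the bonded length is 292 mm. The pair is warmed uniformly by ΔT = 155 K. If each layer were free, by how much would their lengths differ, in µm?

236 µm

bronze: α = 10.4×10⁻⁶/°F × 9/5 = 18.7×10⁻⁶/K.
Δα = |18.7 − 13.5|×10⁻⁶/K = 5.22×10⁻⁶/K.
ΔL_mismatch = Δα·L·ΔT = 5.22×10⁻⁶ × 292.0 mm × 155.0 K = 236 µm.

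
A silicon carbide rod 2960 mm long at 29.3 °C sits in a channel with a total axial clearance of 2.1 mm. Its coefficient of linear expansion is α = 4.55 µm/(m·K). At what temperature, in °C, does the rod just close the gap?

185 °C

α·L₀·ΔT = 2.1 mm ⇒ ΔT = 2.1 / (4.55×10⁻⁶ × 2960.0) = 155.9 K.
T = 29.3 + 155.9 = 185.2 °C.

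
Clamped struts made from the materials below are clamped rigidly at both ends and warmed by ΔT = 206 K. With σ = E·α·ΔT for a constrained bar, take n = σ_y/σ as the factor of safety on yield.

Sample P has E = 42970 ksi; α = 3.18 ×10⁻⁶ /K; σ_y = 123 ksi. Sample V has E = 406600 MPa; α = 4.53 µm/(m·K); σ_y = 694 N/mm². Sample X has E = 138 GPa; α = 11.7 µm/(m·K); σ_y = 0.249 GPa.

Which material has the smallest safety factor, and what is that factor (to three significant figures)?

Per material, after unit conversion:
  sample P: E = 296.3, α = 3.18, σ_y = 848.1 → σ = 194 MPa, n = 4.37
  sample V: E = 406.6, α = 4.53, σ_y = 694.0 → σ = 379 MPa, n = 1.83
  sample X: E = 138.0, α = 11.7, σ_y = 249.0 → σ = 333 MPa, n = 0.749
Smallest n: sample X with n = 0.749.

sample X, n = 0.749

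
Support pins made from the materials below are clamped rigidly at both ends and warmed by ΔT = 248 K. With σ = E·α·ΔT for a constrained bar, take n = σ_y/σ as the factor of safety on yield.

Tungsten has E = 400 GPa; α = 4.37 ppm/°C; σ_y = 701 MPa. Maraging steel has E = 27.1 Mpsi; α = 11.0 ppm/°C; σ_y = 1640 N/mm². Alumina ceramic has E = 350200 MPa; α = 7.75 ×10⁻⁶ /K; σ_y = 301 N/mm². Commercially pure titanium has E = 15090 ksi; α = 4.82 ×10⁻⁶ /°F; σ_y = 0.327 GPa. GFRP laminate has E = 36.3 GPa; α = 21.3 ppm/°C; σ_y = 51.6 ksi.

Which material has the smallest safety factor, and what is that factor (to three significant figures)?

alumina ceramic, n = 0.447

With everything in SI (GPa, ×10⁻⁶/K, MPa):
  tungsten: E = 400.0, α = 4.37, σ_y = 701.0 → σ = 434 MPa, n = 1.62
  maraging steel: E = 186.8, α = 11.0, σ_y = 1640 → σ = 510 MPa, n = 3.22
  alumina ceramic: E = 350.2, α = 7.75, σ_y = 301.0 → σ = 673 MPa, n = 0.447
  commercially pure titanium: E = 104.0, α = 8.68, σ_y = 327.0 → σ = 224 MPa, n = 1.46
  GFRP laminate: E = 36.30, α = 21.3, σ_y = 355.8 → σ = 192 MPa, n = 1.86
The minimum is alumina ceramic at n = 0.447.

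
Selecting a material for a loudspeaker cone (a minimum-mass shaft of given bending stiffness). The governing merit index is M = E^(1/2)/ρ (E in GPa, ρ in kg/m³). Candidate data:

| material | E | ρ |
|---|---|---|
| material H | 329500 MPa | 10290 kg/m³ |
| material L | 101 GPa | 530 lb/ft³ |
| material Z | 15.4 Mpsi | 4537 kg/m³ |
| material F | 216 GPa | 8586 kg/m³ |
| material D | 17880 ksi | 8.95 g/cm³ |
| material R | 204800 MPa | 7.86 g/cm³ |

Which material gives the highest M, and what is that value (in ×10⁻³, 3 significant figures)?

Putting every candidate on a common basis:
  material H: E = 329.5 GPa, ρ = 10290 kg/m³
  material L: E = 101.0 GPa, ρ = 8490 kg/m³
  material Z: E = 106.2 GPa, ρ = 4537 kg/m³
  material F: E = 216.0 GPa, ρ = 8586 kg/m³
  material D: E = 123.3 GPa, ρ = 8950 kg/m³
  material R: E = 204.8 GPa, ρ = 7860 kg/m³
  material Z: M = 2.27×10⁻³
  material R: M = 1.82×10⁻³
  material H: M = 1.76×10⁻³
  material F: M = 1.71×10⁻³
  material D: M = 1.24×10⁻³
  material L: M = 1.18×10⁻³
Highest index: material Z.

material Z, M = 2.27×10⁻³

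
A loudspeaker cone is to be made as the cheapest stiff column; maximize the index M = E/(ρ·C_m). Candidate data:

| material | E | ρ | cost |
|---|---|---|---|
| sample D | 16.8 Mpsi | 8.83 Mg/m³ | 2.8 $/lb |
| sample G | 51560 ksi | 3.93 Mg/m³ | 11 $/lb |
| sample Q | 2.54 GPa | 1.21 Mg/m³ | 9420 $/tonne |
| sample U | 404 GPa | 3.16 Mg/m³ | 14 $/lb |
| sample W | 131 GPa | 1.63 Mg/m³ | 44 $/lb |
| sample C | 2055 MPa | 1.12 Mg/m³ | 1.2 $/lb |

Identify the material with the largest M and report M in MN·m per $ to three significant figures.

Convert each candidate to consistent units, then evaluate M:
  sample D: E = 115.8 GPa, ρ = 8830 kg/m³, cost = 6.173 $/kg
  sample G: E = 355.5 GPa, ρ = 3930 kg/m³, cost = 24.25 $/kg
  sample Q: E = 2.540 GPa, ρ = 1210 kg/m³, cost = 9.420 $/kg
  sample U: E = 404.0 GPa, ρ = 3160 kg/m³, cost = 30.86 $/kg
  sample W: E = 131.0 GPa, ρ = 1630 kg/m³, cost = 97.00 $/kg
  sample C: E = 2.055 GPa, ρ = 1120 kg/m³, cost = 2.646 $/kg
  sample U: M = 4.14 MN·m per $
  sample G: M = 3.73 MN·m per $
  sample D: M = 2.13 MN·m per $
  sample W: M = 0.829 MN·m per $
  sample C: M = 0.694 MN·m per $
  sample Q: M = 0.223 MN·m per $
The maximum is for sample U.

sample U, M = 4.14 MN·m per $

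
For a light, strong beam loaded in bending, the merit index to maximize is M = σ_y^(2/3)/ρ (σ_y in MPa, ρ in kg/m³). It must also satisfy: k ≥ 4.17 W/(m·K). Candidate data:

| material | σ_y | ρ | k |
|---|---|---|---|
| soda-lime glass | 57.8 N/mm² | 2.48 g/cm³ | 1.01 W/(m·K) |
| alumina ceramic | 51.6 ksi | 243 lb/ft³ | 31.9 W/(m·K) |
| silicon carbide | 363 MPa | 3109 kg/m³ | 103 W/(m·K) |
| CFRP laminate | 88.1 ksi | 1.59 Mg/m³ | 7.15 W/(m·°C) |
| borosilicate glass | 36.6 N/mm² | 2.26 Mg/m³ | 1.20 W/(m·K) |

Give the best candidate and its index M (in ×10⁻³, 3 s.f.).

Screen on constraints: k ≥ 4.17 W/(m·K). Survivors: alumina ceramic, silicon carbide, CFRP laminate.
Putting every candidate on a common basis:
  alumina ceramic: σ_y = 355.8 MPa, ρ = 3892 kg/m³
  silicon carbide: σ_y = 363.0 MPa, ρ = 3109 kg/m³
  CFRP laminate: σ_y = 607.4 MPa, ρ = 1590 kg/m³
  CFRP laminate: M = 45.1×10⁻³
  silicon carbide: M = 16.4×10⁻³
  alumina ceramic: M = 12.9×10⁻³
CFRP laminate has the largest M.

CFRP laminate, M = 45.1×10⁻³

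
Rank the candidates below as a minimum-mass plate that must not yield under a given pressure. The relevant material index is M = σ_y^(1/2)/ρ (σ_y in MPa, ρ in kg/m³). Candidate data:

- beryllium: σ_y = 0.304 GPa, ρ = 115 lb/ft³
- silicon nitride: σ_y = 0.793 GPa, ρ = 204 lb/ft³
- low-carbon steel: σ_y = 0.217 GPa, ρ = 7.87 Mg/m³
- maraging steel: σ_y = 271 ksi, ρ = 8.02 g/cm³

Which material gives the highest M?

beryllium

Normalizing units and computing the index:
  beryllium: σ_y = 304.0 MPa, ρ = 1842 kg/m³
  silicon nitride: σ_y = 793.0 MPa, ρ = 3268 kg/m³
  low-carbon steel: σ_y = 217.0 MPa, ρ = 7870 kg/m³
  maraging steel: σ_y = 1868 MPa, ρ = 8020 kg/m³
  beryllium: M = 9.46×10⁻³
  silicon nitride: M = 8.62×10⁻³
  maraging steel: M = 5.39×10⁻³
  low-carbon steel: M = 1.87×10⁻³
Beryllium has the largest M.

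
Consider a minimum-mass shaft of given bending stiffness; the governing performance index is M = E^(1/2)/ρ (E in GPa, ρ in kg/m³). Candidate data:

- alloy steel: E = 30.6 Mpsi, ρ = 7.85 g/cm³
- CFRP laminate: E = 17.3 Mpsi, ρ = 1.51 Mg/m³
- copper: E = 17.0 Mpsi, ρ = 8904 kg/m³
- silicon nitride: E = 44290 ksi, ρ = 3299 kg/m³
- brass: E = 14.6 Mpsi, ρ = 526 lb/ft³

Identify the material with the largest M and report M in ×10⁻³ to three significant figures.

CFRP laminate, M = 7.23×10⁻³

Normalizing units and computing the index:
  alloy steel: E = 211.0 GPa, ρ = 7850 kg/m³
  CFRP laminate: E = 119.3 GPa, ρ = 1510 kg/m³
  copper: E = 117.2 GPa, ρ = 8904 kg/m³
  silicon nitride: E = 305.4 GPa, ρ = 3299 kg/m³
  brass: E = 100.7 GPa, ρ = 8426 kg/m³
  CFRP laminate: M = 7.23×10⁻³
  silicon nitride: M = 5.30×10⁻³
  alloy steel: M = 1.85×10⁻³
  copper: M = 1.22×10⁻³
  brass: M = 1.19×10⁻³
Highest index: CFRP laminate.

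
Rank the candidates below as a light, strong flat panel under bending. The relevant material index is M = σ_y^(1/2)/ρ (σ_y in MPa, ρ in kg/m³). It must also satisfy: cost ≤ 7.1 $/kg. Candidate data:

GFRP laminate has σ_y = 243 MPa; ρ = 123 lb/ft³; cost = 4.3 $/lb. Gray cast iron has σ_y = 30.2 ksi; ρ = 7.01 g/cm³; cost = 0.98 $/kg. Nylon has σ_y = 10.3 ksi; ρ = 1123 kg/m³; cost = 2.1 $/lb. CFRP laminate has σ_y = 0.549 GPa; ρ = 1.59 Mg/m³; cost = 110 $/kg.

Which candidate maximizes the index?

Screen on constraints: cost ≤ 7.1 $/kg. Survivors: gray cast iron, nylon.
Convert each candidate to consistent units, then evaluate M:
  gray cast iron: σ_y = 208.2 MPa, ρ = 7010 kg/m³
  nylon: σ_y = 71.02 MPa, ρ = 1123 kg/m³
  nylon: M = 7.50×10⁻³
  gray cast iron: M = 2.06×10⁻³
Highest index: nylon.

nylon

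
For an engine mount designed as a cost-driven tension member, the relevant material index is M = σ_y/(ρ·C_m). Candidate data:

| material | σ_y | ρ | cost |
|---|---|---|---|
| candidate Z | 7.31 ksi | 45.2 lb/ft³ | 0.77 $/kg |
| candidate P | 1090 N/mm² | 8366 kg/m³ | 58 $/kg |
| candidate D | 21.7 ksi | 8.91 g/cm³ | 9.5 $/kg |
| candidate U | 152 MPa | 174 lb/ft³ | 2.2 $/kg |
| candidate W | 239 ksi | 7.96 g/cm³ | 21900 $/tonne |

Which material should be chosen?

After converting to SI:
  candidate Z: σ_y = 50.40 MPa, ρ = 724.0 kg/m³, cost = 0.7700 $/kg
  candidate P: σ_y = 1090 MPa, ρ = 8366 kg/m³, cost = 58.00 $/kg
  candidate D: σ_y = 149.6 MPa, ρ = 8910 kg/m³, cost = 9.500 $/kg
  candidate U: σ_y = 152.0 MPa, ρ = 2787 kg/m³, cost = 2.200 $/kg
  candidate W: σ_y = 1648 MPa, ρ = 7960 kg/m³, cost = 21.90 $/kg
  candidate Z: M = 90.4 kN·m per $
  candidate U: M = 24.8 kN·m per $
  candidate W: M = 9.45 kN·m per $
  candidate P: M = 2.25 kN·m per $
  candidate D: M = 1.77 kN·m per $
Highest index: candidate Z.

candidate Z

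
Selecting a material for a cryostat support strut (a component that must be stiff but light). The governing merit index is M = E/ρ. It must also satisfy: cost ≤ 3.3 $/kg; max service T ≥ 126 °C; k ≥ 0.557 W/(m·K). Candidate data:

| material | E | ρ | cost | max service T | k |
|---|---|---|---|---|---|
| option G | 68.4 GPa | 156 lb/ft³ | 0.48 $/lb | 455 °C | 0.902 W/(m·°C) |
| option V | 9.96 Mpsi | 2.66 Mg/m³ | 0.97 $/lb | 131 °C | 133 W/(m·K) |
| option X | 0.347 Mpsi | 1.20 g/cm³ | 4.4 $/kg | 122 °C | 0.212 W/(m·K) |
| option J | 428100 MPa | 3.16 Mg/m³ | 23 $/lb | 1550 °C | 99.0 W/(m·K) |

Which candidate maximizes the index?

option G

Screen on constraints: cost ≤ 3.3 $/kg; max service T ≥ 126 °C; k ≥ 0.557 W/(m·K). Survivors: option G, option V.
Normalizing units and computing the index:
  option G: E = 68.40 GPa, ρ = 2499 kg/m³
  option V: E = 68.67 GPa, ρ = 2660 kg/m³
  option G: M = 27.4 MN·m/kg
  option V: M = 25.8 MN·m/kg
Highest index: option G.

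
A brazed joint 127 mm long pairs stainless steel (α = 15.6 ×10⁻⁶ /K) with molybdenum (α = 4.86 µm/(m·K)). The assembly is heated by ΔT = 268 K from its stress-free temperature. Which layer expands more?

stainless steel

α(stainless steel) = 15.6×10⁻⁶/K vs α(molybdenum) = 4.86×10⁻⁶/K.
Higher α expands more for the same ΔT: stainless steel.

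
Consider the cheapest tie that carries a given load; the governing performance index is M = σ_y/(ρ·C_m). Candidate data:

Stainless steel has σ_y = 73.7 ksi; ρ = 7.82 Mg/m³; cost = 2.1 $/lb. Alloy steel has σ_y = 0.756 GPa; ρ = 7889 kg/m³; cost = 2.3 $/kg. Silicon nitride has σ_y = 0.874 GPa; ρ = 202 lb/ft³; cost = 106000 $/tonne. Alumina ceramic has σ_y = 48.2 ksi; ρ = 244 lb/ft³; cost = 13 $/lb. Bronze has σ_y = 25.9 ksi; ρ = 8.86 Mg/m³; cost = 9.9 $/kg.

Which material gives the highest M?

After converting to SI:
  stainless steel: σ_y = 508.1 MPa, ρ = 7820 kg/m³, cost = 4.630 $/kg
  alloy steel: σ_y = 756.0 MPa, ρ = 7889 kg/m³, cost = 2.300 $/kg
  silicon nitride: σ_y = 874.0 MPa, ρ = 3236 kg/m³, cost = 106.0 $/kg
  alumina ceramic: σ_y = 332.3 MPa, ρ = 3909 kg/m³, cost = 28.66 $/kg
  bronze: σ_y = 178.6 MPa, ρ = 8860 kg/m³, cost = 9.900 $/kg
  alloy steel: M = 41.7 kN·m per $
  stainless steel: M = 14.0 kN·m per $
  alumina ceramic: M = 2.97 kN·m per $
  silicon nitride: M = 2.55 kN·m per $
  bronze: M = 2.04 kN·m per $
Alloy steel has the largest M.

alloy steel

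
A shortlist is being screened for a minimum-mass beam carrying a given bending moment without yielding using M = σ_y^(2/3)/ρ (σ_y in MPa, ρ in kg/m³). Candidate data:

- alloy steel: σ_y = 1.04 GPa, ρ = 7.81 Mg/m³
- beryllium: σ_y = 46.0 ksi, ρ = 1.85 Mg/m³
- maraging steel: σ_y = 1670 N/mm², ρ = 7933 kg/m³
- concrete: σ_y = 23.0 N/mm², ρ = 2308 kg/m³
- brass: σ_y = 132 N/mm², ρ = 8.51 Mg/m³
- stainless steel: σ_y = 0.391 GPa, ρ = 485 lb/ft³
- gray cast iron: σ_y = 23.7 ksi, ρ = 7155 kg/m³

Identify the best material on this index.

In SI units:
  alloy steel: σ_y = 1040 MPa, ρ = 7810 kg/m³
  beryllium: σ_y = 317.2 MPa, ρ = 1850 kg/m³
  maraging steel: σ_y = 1670 MPa, ρ = 7933 kg/m³
  concrete: σ_y = 23.00 MPa, ρ = 2308 kg/m³
  brass: σ_y = 132.0 MPa, ρ = 8510 kg/m³
  stainless steel: σ_y = 391.0 MPa, ρ = 7769 kg/m³
  gray cast iron: σ_y = 163.4 MPa, ρ = 7155 kg/m³
  beryllium: M = 25.1×10⁻³
  maraging steel: M = 17.7×10⁻³
  alloy steel: M = 13.1×10⁻³
  stainless steel: M = 6.88×10⁻³
  gray cast iron: M = 4.18×10⁻³
  concrete: M = 3.50×10⁻³
  brass: M = 3.05×10⁻³
Beryllium has the largest M.

beryllium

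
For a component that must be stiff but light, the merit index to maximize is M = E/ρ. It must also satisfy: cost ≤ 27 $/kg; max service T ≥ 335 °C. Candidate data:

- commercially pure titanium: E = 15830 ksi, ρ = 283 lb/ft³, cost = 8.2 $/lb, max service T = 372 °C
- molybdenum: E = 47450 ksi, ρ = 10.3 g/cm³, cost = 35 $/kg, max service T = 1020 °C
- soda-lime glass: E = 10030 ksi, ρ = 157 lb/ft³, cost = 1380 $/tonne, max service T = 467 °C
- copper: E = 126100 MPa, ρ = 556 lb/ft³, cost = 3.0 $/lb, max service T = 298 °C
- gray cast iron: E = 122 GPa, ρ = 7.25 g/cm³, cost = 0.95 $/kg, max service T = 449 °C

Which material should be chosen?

soda-lime glass

Screen on constraints: cost ≤ 27 $/kg; max service T ≥ 335 °C. Survivors: commercially pure titanium, soda-lime glass, gray cast iron.
Normalizing units and computing the index:
  commercially pure titanium: E = 109.1 GPa, ρ = 4533 kg/m³
  soda-lime glass: E = 69.15 GPa, ρ = 2515 kg/m³
  gray cast iron: E = 122.0 GPa, ρ = 7250 kg/m³
  soda-lime glass: M = 27.5 MN·m/kg
  commercially pure titanium: M = 24.1 MN·m/kg
  gray cast iron: M = 16.8 MN·m/kg
Soda-lime glass ranks first.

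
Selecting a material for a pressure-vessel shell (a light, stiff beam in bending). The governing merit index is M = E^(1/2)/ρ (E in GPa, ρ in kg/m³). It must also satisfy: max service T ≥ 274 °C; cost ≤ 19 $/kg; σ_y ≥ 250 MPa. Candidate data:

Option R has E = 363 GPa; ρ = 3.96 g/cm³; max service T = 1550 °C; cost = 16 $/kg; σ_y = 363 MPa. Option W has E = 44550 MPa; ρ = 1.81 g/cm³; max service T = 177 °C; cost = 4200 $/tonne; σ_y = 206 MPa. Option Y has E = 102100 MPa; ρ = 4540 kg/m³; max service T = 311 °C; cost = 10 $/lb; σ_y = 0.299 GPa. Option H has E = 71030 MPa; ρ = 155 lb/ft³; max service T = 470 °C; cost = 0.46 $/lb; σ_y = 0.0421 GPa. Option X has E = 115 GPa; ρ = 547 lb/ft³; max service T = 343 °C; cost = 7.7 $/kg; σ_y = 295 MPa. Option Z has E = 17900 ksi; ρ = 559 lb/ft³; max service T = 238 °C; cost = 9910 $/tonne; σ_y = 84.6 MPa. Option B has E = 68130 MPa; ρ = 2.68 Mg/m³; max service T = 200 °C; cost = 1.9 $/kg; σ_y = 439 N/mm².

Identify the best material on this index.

Screen on constraints: max service T ≥ 274 °C; cost ≤ 19 $/kg; σ_y ≥ 250 MPa. Survivors: option R, option X.
Convert each candidate to consistent units, then evaluate M:
  option R: E = 363.0 GPa, ρ = 3960 kg/m³
  option X: E = 115.0 GPa, ρ = 8762 kg/m³
  option R: M = 4.81×10⁻³
  option X: M = 1.22×10⁻³
Option R has the largest M.

option R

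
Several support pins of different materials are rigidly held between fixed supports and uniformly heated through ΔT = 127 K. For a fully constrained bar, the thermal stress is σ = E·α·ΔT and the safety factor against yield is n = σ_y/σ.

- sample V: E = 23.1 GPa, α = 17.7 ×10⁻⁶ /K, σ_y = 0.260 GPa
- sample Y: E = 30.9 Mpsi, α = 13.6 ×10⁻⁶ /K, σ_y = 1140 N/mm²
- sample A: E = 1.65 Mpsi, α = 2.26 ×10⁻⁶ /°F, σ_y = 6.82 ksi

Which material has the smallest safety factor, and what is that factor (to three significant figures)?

sample Y, n = 3.10

With everything in SI (GPa, ×10⁻⁶/K, MPa):
  sample V: E = 23.10, α = 17.7, σ_y = 260.0 → σ = 51.9 MPa, n = 5.01
  sample Y: E = 213.0, α = 13.6, σ_y = 1140 → σ = 368 MPa, n = 3.10
  sample A: E = 11.38, α = 4.07, σ_y = 47.02 → σ = 5.88 MPa, n = 8.00
Smallest n: sample Y with n = 3.10.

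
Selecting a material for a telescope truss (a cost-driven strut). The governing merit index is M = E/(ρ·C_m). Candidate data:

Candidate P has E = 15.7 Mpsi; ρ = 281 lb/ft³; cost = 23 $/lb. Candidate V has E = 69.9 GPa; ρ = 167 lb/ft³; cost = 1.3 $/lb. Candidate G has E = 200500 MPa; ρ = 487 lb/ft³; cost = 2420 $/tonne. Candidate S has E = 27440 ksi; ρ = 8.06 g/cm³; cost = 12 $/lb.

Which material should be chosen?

candidate G

After converting to SI:
  candidate P: E = 108.2 GPa, ρ = 4501 kg/m³, cost = 50.71 $/kg
  candidate V: E = 69.90 GPa, ρ = 2675 kg/m³, cost = 2.866 $/kg
  candidate G: E = 200.5 GPa, ρ = 7801 kg/m³, cost = 2.420 $/kg
  candidate S: E = 189.2 GPa, ρ = 8060 kg/m³, cost = 26.46 $/kg
  candidate G: M = 10.6 MN·m per $
  candidate V: M = 9.12 MN·m per $
  candidate S: M = 0.887 MN·m per $
  candidate P: M = 0.474 MN·m per $
Highest index: candidate G.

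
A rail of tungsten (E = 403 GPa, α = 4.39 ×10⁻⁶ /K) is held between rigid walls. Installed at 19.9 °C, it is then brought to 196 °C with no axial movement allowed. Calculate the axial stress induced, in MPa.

ΔT = 176.1 K. Constrained thermal stress σ = E·α·ΔT = 403.0×10³ MPa × 4.39×10⁻⁶ × 176.1 = 312 MPa (compressive).

312 MPa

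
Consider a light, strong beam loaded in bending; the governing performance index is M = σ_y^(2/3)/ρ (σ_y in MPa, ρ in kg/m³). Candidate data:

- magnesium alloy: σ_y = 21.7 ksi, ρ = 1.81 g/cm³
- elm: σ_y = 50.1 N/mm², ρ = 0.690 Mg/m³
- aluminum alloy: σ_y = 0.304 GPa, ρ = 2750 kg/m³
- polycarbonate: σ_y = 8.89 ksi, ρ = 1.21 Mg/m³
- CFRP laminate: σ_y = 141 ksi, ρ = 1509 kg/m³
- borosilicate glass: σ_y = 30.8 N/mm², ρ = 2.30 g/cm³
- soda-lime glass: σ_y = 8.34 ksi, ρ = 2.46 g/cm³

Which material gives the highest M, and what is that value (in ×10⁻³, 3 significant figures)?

CFRP laminate, M = 65.0×10⁻³

Convert each candidate to consistent units, then evaluate M:
  magnesium alloy: σ_y = 149.6 MPa, ρ = 1810 kg/m³
  elm: σ_y = 50.10 MPa, ρ = 690.0 kg/m³
  aluminum alloy: σ_y = 304.0 MPa, ρ = 2750 kg/m³
  polycarbonate: σ_y = 61.29 MPa, ρ = 1210 kg/m³
  CFRP laminate: σ_y = 972.2 MPa, ρ = 1509 kg/m³
  borosilicate glass: σ_y = 30.80 MPa, ρ = 2300 kg/m³
  soda-lime glass: σ_y = 57.50 MPa, ρ = 2460 kg/m³
  CFRP laminate: M = 65.0×10⁻³
  elm: M = 19.7×10⁻³
  aluminum alloy: M = 16.4×10⁻³
  magnesium alloy: M = 15.6×10⁻³
  polycarbonate: M = 12.8×10⁻³
  soda-lime glass: M = 6.06×10⁻³
  borosilicate glass: M = 4.27×10⁻³
CFRP laminate ranks first.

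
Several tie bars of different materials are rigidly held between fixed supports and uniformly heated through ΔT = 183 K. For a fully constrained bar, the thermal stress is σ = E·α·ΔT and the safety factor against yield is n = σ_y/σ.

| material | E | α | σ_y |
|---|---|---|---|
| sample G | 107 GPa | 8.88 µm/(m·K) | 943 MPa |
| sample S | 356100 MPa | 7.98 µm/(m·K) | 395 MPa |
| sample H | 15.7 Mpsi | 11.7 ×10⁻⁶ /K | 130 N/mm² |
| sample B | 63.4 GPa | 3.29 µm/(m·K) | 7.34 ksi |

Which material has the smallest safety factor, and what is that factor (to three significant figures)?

In consistent units (E in GPa, α in ×10⁻⁶/K, σ_y in MPa):
  sample G: E = 107.0, α = 8.88, σ_y = 943.0 → σ = 174 MPa, n = 5.42
  sample S: E = 356.1, α = 7.98, σ_y = 395.0 → σ = 520 MPa, n = 0.760
  sample H: E = 108.2, α = 11.7, σ_y = 130.0 → σ = 232 MPa, n = 0.561
  sample B: E = 63.40, α = 3.29, σ_y = 50.61 → σ = 38.2 MPa, n = 1.33
Smallest n: sample H with n = 0.561.

sample H, n = 0.561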